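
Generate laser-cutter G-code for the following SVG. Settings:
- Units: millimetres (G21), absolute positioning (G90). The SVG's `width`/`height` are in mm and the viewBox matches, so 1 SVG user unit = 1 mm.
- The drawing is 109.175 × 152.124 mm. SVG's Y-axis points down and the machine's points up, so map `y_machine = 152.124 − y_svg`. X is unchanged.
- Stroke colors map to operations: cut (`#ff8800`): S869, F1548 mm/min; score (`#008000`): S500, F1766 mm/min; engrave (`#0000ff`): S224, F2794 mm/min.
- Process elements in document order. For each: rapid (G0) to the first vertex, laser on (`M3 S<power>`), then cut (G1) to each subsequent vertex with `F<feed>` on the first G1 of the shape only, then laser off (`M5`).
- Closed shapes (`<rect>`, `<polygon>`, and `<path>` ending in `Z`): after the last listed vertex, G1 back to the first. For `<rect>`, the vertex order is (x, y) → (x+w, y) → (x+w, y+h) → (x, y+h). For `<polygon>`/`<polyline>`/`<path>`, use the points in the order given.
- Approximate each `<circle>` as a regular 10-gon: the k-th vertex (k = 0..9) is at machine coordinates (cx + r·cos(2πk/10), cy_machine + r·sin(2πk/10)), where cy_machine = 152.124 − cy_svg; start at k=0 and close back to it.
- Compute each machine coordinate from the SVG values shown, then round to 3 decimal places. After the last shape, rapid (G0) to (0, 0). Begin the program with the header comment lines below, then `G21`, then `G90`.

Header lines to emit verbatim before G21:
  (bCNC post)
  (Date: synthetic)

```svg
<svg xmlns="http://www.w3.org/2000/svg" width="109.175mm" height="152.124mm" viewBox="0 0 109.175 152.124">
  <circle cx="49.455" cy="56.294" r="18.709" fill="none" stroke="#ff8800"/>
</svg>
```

(bCNC post)
(Date: synthetic)
G21
G90
G0 X68.164 Y95.830
M3 S869
G1 X64.591 Y106.827 F1548
G1 X55.236 Y113.623
G1 X43.674 Y113.623
G1 X34.319 Y106.827
G1 X30.746 Y95.830
G1 X34.319 Y84.833
G1 X43.674 Y78.037
G1 X55.236 Y78.037
G1 X64.591 Y84.833
G1 X68.164 Y95.830
M5
G0 X0.000 Y0.000

1 u = 1 mm; y_m = 152.124 − y.

[1] `<circle>` circle, #ff8800→cut S869 F1548: (68.164,95.830) → (64.591,106.827) → (55.236,113.623) → (43.674,113.623) → (34.319,106.827) → (30.746,95.830) → (34.319,84.833) → (43.674,78.037) → (55.236,78.037) → (64.591,84.833) → (68.164,95.830) (closed)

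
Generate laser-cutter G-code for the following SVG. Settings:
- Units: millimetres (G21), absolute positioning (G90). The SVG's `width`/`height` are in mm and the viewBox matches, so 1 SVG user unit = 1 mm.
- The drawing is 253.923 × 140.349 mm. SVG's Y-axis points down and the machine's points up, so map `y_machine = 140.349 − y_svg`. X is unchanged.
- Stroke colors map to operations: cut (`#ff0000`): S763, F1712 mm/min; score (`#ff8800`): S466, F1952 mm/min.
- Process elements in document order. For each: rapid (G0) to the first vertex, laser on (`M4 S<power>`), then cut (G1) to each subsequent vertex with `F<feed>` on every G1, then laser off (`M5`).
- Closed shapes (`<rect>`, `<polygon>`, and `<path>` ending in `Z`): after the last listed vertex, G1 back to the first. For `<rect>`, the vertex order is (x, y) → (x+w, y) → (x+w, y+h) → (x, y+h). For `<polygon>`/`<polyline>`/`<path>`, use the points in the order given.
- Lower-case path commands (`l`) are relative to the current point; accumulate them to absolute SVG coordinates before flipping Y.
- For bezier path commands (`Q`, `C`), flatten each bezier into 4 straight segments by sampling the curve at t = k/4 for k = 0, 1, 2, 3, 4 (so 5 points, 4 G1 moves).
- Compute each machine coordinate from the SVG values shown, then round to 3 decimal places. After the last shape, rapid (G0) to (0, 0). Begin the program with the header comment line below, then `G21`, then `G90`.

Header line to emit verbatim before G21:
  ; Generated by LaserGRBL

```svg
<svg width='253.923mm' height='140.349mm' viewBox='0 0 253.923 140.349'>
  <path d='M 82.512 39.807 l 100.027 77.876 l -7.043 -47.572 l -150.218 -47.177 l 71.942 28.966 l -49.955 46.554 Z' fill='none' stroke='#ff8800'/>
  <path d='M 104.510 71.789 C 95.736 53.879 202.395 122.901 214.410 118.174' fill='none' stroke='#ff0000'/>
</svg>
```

1 u = 1 mm; y_m = 140.349 − y.

[1] `<path>` closed polygon, #ff8800→score S466 F1952: (82.512,100.542) → (182.539,22.666) → (175.496,70.238) → (25.278,117.415) → (97.220,88.449) → (47.265,41.895) → (82.512,100.542) (closed)

[2] `<path>` cubic bezier, #ff0000→cut S763 F1712: (104.510,68.560) → (116.291,68.203) → (151.664,50.311) → (190.935,29.947) → (214.410,22.175)

; Generated by LaserGRBL
G21
G90
G0 X82.512 Y100.542
M4 S466
G1 X182.539 Y22.666 F1952
G1 X175.496 Y70.238 F1952
G1 X25.278 Y117.415 F1952
G1 X97.220 Y88.449 F1952
G1 X47.265 Y41.895 F1952
G1 X82.512 Y100.542 F1952
M5
G0 X104.510 Y68.560
M4 S763
G1 X116.291 Y68.203 F1712
G1 X151.664 Y50.311 F1712
G1 X190.935 Y29.947 F1712
G1 X214.410 Y22.175 F1712
M5
G0 X0.000 Y0.000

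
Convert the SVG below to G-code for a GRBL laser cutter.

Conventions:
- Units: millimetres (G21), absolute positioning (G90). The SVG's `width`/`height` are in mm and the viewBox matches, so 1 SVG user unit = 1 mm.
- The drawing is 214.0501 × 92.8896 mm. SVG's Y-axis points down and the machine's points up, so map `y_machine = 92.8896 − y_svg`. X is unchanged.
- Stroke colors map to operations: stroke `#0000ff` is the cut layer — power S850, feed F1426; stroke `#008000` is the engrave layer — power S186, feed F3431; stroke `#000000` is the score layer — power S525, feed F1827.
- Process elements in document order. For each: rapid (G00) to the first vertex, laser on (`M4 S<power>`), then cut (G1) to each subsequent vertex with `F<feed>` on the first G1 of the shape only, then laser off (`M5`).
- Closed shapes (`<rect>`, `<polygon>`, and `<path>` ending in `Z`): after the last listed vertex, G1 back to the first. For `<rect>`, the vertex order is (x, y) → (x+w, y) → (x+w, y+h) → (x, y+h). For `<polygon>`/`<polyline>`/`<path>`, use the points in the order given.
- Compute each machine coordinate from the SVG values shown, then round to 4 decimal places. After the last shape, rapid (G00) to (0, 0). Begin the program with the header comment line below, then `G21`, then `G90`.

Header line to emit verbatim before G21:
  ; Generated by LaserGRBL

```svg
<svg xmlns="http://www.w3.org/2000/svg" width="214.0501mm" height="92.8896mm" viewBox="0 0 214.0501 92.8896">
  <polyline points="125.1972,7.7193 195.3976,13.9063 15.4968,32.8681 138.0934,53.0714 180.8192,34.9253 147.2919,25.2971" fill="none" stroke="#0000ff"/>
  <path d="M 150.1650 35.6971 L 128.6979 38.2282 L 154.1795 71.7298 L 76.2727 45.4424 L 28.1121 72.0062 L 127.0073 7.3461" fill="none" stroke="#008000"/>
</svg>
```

1 u = 1 mm; y_m = 92.8896 − y.

[1] `<polyline>` open polyline, #0000ff→cut S850 F1426: (125.1972,85.1703) → (195.3976,78.9833) → (15.4968,60.0215) → (138.0934,39.8182) → (180.8192,57.9643) → (147.2919,67.5925)

[2] `<path>` open polyline, #008000→engrave S186 F3431: (150.1650,57.1925) → (128.6979,54.6614) → (154.1795,21.1598) → (76.2727,47.4472) → (28.1121,20.8834) → (127.0073,85.5435)

; Generated by LaserGRBL
G21
G90
G00 X125.1972 Y85.1703
M4 S850
G1 X195.3976 Y78.9833 F1426
G1 X15.4968 Y60.0215
G1 X138.0934 Y39.8182
G1 X180.8192 Y57.9643
G1 X147.2919 Y67.5925
M5
G00 X150.1650 Y57.1925
M4 S186
G1 X128.6979 Y54.6614 F3431
G1 X154.1795 Y21.1598
G1 X76.2727 Y47.4472
G1 X28.1121 Y20.8834
G1 X127.0073 Y85.5435
M5
G00 X0.0000 Y0.0000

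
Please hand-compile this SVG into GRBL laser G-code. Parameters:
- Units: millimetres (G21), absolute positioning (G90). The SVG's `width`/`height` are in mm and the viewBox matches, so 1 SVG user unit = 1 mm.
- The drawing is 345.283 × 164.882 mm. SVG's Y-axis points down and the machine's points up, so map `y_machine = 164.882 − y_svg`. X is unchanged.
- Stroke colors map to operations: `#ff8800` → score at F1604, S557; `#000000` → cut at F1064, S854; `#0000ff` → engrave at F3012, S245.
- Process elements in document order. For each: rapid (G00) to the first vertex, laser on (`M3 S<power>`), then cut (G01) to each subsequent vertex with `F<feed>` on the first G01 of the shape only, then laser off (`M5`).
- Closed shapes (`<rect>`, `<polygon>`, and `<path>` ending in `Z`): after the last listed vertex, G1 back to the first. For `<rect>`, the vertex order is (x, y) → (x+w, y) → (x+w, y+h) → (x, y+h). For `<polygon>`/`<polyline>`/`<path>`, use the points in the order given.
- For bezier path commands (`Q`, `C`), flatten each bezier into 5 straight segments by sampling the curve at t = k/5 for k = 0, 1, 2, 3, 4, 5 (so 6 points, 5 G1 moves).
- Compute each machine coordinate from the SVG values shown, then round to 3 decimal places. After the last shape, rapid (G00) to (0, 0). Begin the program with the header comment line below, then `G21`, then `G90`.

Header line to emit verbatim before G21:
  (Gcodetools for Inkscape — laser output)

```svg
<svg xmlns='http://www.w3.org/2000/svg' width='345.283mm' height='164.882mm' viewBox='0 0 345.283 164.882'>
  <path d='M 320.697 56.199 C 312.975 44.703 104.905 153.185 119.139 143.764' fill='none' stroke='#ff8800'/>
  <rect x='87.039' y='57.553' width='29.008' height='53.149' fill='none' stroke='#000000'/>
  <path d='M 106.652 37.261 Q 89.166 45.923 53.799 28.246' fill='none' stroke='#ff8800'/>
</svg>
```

(Gcodetools for Inkscape — laser output)
G21
G90
G00 X320.697 Y108.683
M3 S557
G01 X295.403 Y103.086 F1604
G01 X242.313 Y80.113
G01 X181.714 Y51.182
G01 X133.894 Y27.711
G01 X119.139 Y21.118
M5
G00 X87.039 Y107.329
M3 S854
G01 X116.047 Y107.329 F1064
G01 X116.047 Y54.180
G01 X87.039 Y54.180
G01 X87.039 Y107.329
M5
G00 X106.652 Y127.621
M3 S557
G01 X98.942 Y125.210 F1604
G01 X89.802 Y124.906
G01 X79.232 Y126.709
G01 X67.231 Y130.619
G01 X53.799 Y136.636
M5
G00 X0.000 Y0.000

1 u = 1 mm; y_m = 164.882 − y.

[1] `<path>` cubic bezier, #ff8800→score S557 F1604: (320.697,108.683) → (295.403,103.086) → (242.313,80.113) → (181.714,51.182) → (133.894,27.711) → (119.139,21.118)

[2] `<rect>` rectangle, #000000→cut S854 F1064: (87.039,107.329) → (116.047,107.329) → (116.047,54.180) → (87.039,54.180) → (87.039,107.329) (closed)

[3] `<path>` quadratic bezier, #ff8800→score S557 F1604: (106.652,127.621) → (98.942,125.210) → (89.802,124.906) → (79.232,126.709) → (67.231,130.619) → (53.799,136.636)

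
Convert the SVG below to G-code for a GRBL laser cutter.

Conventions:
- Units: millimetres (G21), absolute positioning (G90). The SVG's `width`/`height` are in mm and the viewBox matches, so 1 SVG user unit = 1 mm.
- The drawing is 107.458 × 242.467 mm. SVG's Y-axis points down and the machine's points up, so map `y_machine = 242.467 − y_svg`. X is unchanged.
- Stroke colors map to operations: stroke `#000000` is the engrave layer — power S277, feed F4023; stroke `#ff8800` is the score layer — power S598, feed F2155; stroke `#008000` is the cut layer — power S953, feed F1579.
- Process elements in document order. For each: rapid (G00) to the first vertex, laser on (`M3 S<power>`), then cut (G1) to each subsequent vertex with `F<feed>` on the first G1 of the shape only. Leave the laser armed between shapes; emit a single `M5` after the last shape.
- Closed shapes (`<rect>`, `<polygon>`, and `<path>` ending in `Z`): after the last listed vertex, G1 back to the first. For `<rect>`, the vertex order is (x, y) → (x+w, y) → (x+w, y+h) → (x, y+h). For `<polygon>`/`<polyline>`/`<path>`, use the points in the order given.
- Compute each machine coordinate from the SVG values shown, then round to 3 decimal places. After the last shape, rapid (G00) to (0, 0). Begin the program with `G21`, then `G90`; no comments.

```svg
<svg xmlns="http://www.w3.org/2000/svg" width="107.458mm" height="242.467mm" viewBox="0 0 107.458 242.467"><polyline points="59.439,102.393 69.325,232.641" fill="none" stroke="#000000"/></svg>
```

viewBox `0 0 107.458 242.467` with mm width/height → 1 unit = 1 mm. Flip: y_m = 242.467 − y_svg.

**Shape 1** — `<polyline>` line segment, stroke `#000000` → engrave (S277, F4023). Machine vertices: (59.439,140.074) → (69.325,9.826). Open path.

G21
G90
G00 X59.439 Y140.074
M3 S277
G1 X69.325 Y9.826 F4023
M5
G00 X0.000 Y0.000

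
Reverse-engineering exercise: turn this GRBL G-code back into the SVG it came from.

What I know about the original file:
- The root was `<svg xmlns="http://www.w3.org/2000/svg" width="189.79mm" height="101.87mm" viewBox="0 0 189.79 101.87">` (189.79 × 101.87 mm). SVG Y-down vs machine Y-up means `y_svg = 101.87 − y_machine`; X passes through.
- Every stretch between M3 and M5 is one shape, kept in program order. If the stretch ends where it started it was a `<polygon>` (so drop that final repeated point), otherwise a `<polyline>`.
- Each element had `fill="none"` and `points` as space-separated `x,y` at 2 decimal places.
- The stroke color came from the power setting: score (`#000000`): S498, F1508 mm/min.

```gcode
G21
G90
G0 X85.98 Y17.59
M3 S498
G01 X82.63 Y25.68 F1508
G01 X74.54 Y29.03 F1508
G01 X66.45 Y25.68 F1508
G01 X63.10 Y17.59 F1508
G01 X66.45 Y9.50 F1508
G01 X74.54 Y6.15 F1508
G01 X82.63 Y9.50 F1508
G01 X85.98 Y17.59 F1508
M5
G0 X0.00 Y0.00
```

y_svg = 101.87 − y_m. Every run uses S498, so all elements get stroke `#000000` (score).

[1] closed run; points: 85.98,84.28 82.63,76.19 74.54,72.84 66.45,76.19 63.10,84.28 66.45,92.37 74.54,95.72 82.63,92.37

<svg xmlns="http://www.w3.org/2000/svg" width="189.79mm" height="101.87mm" viewBox="0 0 189.79 101.87">
  <polygon points="85.98,84.28 82.63,76.19 74.54,72.84 66.45,76.19 63.10,84.28 66.45,92.37 74.54,95.72 82.63,92.37" fill="none" stroke="#000000"/>
</svg>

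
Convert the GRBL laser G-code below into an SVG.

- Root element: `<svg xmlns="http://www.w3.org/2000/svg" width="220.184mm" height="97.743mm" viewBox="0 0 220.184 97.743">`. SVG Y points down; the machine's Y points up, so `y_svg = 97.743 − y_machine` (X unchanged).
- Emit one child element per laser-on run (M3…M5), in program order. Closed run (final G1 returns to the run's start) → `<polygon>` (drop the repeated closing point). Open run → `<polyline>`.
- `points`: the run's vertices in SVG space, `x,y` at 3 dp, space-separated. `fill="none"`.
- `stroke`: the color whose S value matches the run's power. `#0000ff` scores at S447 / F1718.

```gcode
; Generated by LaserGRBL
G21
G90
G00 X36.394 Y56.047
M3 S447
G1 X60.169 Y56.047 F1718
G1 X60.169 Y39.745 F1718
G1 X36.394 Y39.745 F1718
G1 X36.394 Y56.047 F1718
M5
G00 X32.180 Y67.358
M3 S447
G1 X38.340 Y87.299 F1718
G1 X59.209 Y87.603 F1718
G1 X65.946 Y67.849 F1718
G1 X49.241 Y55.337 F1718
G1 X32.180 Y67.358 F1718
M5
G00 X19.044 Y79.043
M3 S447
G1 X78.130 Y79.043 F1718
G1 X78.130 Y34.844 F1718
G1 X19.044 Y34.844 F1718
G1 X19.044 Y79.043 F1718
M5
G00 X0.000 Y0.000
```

<svg xmlns="http://www.w3.org/2000/svg" width="220.184mm" height="97.743mm" viewBox="0 0 220.184 97.743">
  <polygon points="36.394,41.696 60.169,41.696 60.169,57.998 36.394,57.998" fill="none" stroke="#0000ff"/>
  <polygon points="32.180,30.385 38.340,10.444 59.209,10.140 65.946,29.894 49.241,42.406" fill="none" stroke="#0000ff"/>
  <polygon points="19.044,18.700 78.130,18.700 78.130,62.899 19.044,62.899" fill="none" stroke="#0000ff"/>
</svg>

Each laser-on run becomes one SVG element. Flip Y back into SVG space with y_svg = 97.743 − y_machine. Every run uses S447, so all elements get stroke `#0000ff` (score).

Run 1: The run returns to its start, so emit a `<polygon>` with points (Y-flipped): 36.394,41.696 60.169,41.696 60.169,57.998 36.394,57.998.

Run 2: The run returns to its start, so emit a `<polygon>` with points (Y-flipped): 32.180,30.385 38.340,10.444 59.209,10.140 65.946,29.894 49.241,42.406.

Run 3: The run returns to its start, so emit a `<polygon>` with points (Y-flipped): 19.044,18.700 78.130,18.700 78.130,62.899 19.044,62.899.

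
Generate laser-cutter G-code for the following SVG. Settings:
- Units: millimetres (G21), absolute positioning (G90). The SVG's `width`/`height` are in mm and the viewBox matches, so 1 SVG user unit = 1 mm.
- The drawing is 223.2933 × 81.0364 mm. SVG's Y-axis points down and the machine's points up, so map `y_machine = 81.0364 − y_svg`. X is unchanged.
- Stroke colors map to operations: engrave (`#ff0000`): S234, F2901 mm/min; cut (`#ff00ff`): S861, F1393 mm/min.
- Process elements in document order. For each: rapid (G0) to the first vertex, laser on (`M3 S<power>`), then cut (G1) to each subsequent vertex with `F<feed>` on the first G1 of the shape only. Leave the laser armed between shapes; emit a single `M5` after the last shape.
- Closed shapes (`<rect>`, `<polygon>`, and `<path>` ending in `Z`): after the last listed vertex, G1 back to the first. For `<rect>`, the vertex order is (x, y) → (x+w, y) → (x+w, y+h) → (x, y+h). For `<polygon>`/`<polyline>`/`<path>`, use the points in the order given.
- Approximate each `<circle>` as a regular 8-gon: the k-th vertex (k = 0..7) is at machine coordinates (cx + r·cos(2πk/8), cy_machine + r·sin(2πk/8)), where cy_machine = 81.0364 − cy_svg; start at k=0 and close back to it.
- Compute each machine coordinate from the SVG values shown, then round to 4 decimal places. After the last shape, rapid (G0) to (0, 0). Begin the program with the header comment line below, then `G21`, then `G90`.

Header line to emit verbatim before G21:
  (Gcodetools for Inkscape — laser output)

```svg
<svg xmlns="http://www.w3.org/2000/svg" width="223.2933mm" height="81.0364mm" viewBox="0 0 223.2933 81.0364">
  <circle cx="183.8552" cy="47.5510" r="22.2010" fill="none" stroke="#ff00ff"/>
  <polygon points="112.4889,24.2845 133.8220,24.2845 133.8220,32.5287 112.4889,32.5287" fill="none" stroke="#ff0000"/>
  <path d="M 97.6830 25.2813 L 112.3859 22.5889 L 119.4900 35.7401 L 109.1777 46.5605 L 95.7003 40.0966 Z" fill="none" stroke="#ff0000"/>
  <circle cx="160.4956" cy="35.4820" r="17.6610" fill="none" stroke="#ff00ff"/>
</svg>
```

(Gcodetools for Inkscape — laser output)
G21
G90
G0 X206.0562 Y33.4854
M3 S861
G1 X199.5537 Y49.1839 F1393
G1 X183.8552 Y55.6864
G1 X168.1567 Y49.1839
G1 X161.6542 Y33.4854
G1 X168.1567 Y17.7869
G1 X183.8552 Y11.2844
G1 X199.5537 Y17.7869
G1 X206.0562 Y33.4854
G0 X112.4889 Y56.7519
M3 S234
G1 X133.8220 Y56.7519 F2901
G1 X133.8220 Y48.5077
G1 X112.4889 Y48.5077
G1 X112.4889 Y56.7519
G0 X97.6830 Y55.7551
M3 S234
G1 X112.3859 Y58.4475 F2901
G1 X119.4900 Y45.2963
G1 X109.1777 Y34.4759
G1 X95.7003 Y40.9398
G1 X97.6830 Y55.7551
G0 X178.1566 Y45.5544
M3 S861
G1 X172.9838 Y58.0426 F1393
G1 X160.4956 Y63.2154
G1 X148.0074 Y58.0426
G1 X142.8346 Y45.5544
G1 X148.0074 Y33.0662
G1 X160.4956 Y27.8934
G1 X172.9838 Y33.0662
G1 X178.1566 Y45.5544
M5
G0 X0.0000 Y0.0000

1 u = 1 mm; y_m = 81.0364 − y.

[1] `<circle>` circle, #ff00ff→cut S861 F1393: (206.0562,33.4854) → (199.5537,49.1839) → (183.8552,55.6864) → (168.1567,49.1839) → (161.6542,33.4854) → (168.1567,17.7869) → (183.8552,11.2844) → (199.5537,17.7869) → (206.0562,33.4854) (closed)

[2] `<polygon>` rectangle, #ff0000→engrave S234 F2901: (112.4889,56.7519) → (133.8220,56.7519) → (133.8220,48.5077) → (112.4889,48.5077) → (112.4889,56.7519) (closed)

[3] `<path>` regular polygon, #ff0000→engrave S234 F2901: (97.6830,55.7551) → (112.3859,58.4475) → (119.4900,45.2963) → (109.1777,34.4759) → (95.7003,40.9398) → (97.6830,55.7551) (closed)

[4] `<circle>` circle, #ff00ff→cut S861 F1393: (178.1566,45.5544) → (172.9838,58.0426) → (160.4956,63.2154) → (148.0074,58.0426) → (142.8346,45.5544) → (148.0074,33.0662) → (160.4956,27.8934) → (172.9838,33.0662) → (178.1566,45.5544) (closed)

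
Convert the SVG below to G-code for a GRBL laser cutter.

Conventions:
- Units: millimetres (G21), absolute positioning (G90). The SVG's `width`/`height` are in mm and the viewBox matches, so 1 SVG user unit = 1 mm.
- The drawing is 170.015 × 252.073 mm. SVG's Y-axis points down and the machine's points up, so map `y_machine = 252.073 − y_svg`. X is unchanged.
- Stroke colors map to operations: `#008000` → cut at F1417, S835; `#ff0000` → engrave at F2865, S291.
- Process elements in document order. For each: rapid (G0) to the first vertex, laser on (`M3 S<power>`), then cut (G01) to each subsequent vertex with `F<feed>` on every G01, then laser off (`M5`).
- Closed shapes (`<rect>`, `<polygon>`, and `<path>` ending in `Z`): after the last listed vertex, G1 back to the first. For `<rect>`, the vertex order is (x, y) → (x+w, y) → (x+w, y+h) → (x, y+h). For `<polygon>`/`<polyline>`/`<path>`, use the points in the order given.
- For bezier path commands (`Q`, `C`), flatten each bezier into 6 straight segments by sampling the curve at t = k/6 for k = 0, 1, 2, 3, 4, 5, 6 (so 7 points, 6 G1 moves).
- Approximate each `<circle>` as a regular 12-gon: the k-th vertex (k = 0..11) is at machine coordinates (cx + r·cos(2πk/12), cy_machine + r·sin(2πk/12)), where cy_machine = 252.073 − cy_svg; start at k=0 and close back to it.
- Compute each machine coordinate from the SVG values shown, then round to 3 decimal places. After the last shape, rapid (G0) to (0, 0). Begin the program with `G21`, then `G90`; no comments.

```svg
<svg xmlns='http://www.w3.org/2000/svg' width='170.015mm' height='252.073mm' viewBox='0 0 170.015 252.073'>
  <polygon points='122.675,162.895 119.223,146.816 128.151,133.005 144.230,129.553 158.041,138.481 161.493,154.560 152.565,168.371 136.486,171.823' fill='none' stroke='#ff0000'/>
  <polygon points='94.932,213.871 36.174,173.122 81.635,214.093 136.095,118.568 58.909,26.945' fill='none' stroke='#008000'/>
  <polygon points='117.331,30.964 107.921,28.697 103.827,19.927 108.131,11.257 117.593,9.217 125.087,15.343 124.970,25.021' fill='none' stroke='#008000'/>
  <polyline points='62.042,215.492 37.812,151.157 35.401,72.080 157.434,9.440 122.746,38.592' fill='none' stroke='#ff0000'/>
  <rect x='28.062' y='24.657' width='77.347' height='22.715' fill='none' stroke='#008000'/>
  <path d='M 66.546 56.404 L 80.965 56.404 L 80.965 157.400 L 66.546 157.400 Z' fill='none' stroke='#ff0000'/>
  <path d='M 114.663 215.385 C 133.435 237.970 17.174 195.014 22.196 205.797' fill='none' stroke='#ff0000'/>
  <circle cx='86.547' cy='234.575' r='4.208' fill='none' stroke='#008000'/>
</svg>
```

G21
G90
G0 X122.675 Y89.178
M3 S291
G01 X119.223 Y105.257 F2865
G01 X128.151 Y119.068 F2865
G01 X144.230 Y122.520 F2865
G01 X158.041 Y113.592 F2865
G01 X161.493 Y97.513 F2865
G01 X152.565 Y83.702 F2865
G01 X136.486 Y80.250 F2865
G01 X122.675 Y89.178 F2865
M5
G0 X94.932 Y38.202
M3 S835
G01 X36.174 Y78.951 F1417
G01 X81.635 Y37.980 F1417
G01 X136.095 Y133.505 F1417
G01 X58.909 Y225.128 F1417
G01 X94.932 Y38.202 F1417
M5
G0 X117.331 Y221.109
M3 S835
G01 X107.921 Y223.376 F1417
G01 X103.827 Y232.146 F1417
G01 X108.131 Y240.816 F1417
G01 X117.593 Y242.856 F1417
G01 X125.087 Y236.730 F1417
G01 X124.970 Y227.052 F1417
G01 X117.331 Y221.109 F1417
M5
G0 X62.042 Y36.581
M3 S291
G01 X37.812 Y100.916 F2865
G01 X35.401 Y179.993 F2865
G01 X157.434 Y242.633 F2865
G01 X122.746 Y213.481 F2865
M5
G0 X28.062 Y227.416
M3 S835
G01 X105.409 Y227.416 F1417
G01 X105.409 Y204.701 F1417
G01 X28.062 Y204.701 F1417
G01 X28.062 Y227.416 F1417
M5
G0 X66.546 Y195.669
M3 S291
G01 X80.965 Y195.669 F2865
G01 X80.965 Y94.673 F2865
G01 X66.546 Y94.673 F2865
G01 X66.546 Y195.669 F2865
M5
G0 X114.663 Y36.688
M3 S291
G01 X113.983 Y30.305 F2865
G01 X97.917 Y31.532 F2865
G01 X73.586 Y37.056 F2865
G01 X48.108 Y43.564 F2865
G01 X28.605 Y47.741 F2865
G01 X22.196 Y46.276 F2865
M5
G0 X90.755 Y17.498
M3 S835
G01 X90.191 Y19.602 F1417
G01 X88.651 Y21.142 F1417
G01 X86.547 Y21.706 F1417
G01 X84.443 Y21.142 F1417
G01 X82.903 Y19.602 F1417
G01 X82.339 Y17.498 F1417
G01 X82.903 Y15.394 F1417
G01 X84.443 Y13.854 F1417
G01 X86.547 Y13.290 F1417
G01 X88.651 Y13.854 F1417
G01 X90.191 Y15.394 F1417
G01 X90.755 Y17.498 F1417
M5
G0 X0.000 Y0.000

1 u = 1 mm; y_m = 252.073 − y.

[1] `<polygon>` regular polygon, #ff0000→engrave S291 F2865: (122.675,89.178) → (119.223,105.257) → (128.151,119.068) → (144.230,122.520) → (158.041,113.592) → (161.493,97.513) → (152.565,83.702) → (136.486,80.250) → (122.675,89.178) (closed)

[2] `<polygon>` closed polygon, #008000→cut S835 F1417: (94.932,38.202) → (36.174,78.951) → (81.635,37.980) → (136.095,133.505) → (58.909,225.128) → (94.932,38.202) (closed)

[3] `<polygon>` regular polygon, #008000→cut S835 F1417: (117.331,221.109) → (107.921,223.376) → (103.827,232.146) → (108.131,240.816) → (117.593,242.856) → (125.087,236.730) → (124.970,227.052) → (117.331,221.109) (closed)

[4] `<polyline>` open polyline, #ff0000→engrave S291 F2865: (62.042,36.581) → (37.812,100.916) → (35.401,179.993) → (157.434,242.633) → (122.746,213.481)

[5] `<rect>` rectangle, #008000→cut S835 F1417: (28.062,227.416) → (105.409,227.416) → (105.409,204.701) → (28.062,204.701) → (28.062,227.416) (closed)

[6] `<path>` rectangle, #ff0000→engrave S291 F2865: (66.546,195.669) → (80.965,195.669) → (80.965,94.673) → (66.546,94.673) → (66.546,195.669) (closed)

[7] `<path>` cubic bezier, #ff0000→engrave S291 F2865: (114.663,36.688) → (113.983,30.305) → (97.917,31.532) → (73.586,37.056) → (48.108,43.564) → (28.605,47.741) → (22.196,46.276)

[8] `<circle>` circle, #008000→cut S835 F1417: (90.755,17.498) → (90.191,19.602) → (88.651,21.142) → (86.547,21.706) → (84.443,21.142) → (82.903,19.602) → (82.339,17.498) → (82.903,15.394) → (84.443,13.854) → (86.547,13.290) → (88.651,13.854) → (90.191,15.394) → (90.755,17.498) (closed)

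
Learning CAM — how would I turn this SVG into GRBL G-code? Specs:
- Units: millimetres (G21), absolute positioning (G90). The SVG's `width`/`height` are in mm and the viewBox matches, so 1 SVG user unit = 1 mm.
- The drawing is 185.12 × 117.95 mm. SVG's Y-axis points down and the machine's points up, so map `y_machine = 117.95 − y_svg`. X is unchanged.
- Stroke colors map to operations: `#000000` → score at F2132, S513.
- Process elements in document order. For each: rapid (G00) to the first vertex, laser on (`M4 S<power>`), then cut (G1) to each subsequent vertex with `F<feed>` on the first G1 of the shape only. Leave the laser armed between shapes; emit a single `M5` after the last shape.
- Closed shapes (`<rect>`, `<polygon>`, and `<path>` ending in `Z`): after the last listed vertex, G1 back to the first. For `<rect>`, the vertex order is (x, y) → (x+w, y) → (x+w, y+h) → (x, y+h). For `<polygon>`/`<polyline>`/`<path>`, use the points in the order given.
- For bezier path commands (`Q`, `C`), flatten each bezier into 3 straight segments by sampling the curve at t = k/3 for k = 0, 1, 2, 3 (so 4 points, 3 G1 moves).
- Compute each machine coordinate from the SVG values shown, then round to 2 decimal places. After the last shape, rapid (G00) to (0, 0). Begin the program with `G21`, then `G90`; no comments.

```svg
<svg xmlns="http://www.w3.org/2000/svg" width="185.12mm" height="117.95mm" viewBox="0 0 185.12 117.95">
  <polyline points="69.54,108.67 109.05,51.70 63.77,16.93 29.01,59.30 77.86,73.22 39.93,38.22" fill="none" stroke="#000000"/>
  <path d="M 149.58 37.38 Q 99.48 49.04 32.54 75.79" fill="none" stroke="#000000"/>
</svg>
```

G21
G90
G00 X69.54 Y9.28
M4 S513
G1 X109.05 Y66.25 F2132
G1 X63.77 Y101.02
G1 X29.01 Y58.65
G1 X77.86 Y44.73
G1 X39.93 Y79.73
G00 X149.58 Y80.57
M4 S513
G1 X114.31 Y71.12 F2132
G1 X75.30 Y58.32
G1 X32.54 Y42.16
M5
G00 X0.00 Y0.00

viewBox `0 0 185.12 117.95` with mm width/height → 1 unit = 1 mm. Flip: y_m = 117.95 − y_svg.

**Shape 1** — `<polyline>` open polyline, stroke `#000000` → score (S513, F2132). Machine vertices: (69.54,9.28) → (109.05,66.25) → (63.77,101.02) → (29.01,58.65) → (77.86,44.73) → (39.93,79.73). Open path.

**Shape 2** — `<path>` quadratic bezier, stroke `#000000` → score (S513, F2132). Control points (SVG): P0=(149.58,37.38), P1=(99.48,49.04), P2=(32.54,75.79); sampled at t=k/3. Machine vertices: (149.58,80.57) → (114.31,71.12) → (75.30,58.32) → (32.54,42.16). Open path.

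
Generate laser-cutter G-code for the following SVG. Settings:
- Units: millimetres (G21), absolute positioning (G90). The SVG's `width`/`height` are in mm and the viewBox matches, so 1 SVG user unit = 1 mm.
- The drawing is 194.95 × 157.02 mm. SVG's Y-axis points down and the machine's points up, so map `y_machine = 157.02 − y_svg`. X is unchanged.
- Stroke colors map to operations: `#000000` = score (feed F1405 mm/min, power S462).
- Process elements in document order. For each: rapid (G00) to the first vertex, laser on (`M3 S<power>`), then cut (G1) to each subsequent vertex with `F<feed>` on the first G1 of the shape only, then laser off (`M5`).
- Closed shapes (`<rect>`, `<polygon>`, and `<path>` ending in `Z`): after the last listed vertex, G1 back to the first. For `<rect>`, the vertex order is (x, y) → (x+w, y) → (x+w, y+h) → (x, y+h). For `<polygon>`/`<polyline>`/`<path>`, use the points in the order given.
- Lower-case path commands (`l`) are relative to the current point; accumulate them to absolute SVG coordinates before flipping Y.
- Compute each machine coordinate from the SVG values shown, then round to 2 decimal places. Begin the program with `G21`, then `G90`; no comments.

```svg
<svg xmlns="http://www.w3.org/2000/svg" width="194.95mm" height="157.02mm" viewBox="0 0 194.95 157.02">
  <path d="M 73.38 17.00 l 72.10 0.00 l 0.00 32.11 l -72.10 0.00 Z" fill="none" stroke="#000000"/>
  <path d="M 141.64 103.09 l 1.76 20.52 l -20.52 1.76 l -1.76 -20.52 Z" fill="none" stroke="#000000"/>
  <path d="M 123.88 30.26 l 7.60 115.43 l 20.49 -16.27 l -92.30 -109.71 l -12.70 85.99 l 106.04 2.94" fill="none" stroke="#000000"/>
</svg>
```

1 u = 1 mm; y_m = 157.02 − y.

[1] `<path>` rectangle, #000000→score S462 F1405: (73.38,140.02) → (145.48,140.02) → (145.48,107.91) → (73.38,107.91) → (73.38,140.02) (closed)

[2] `<path>` regular polygon, #000000→score S462 F1405: (141.64,53.93) → (143.40,33.41) → (122.88,31.65) → (121.12,52.17) → (141.64,53.93) (closed)

[3] `<path>` open polyline, #000000→score S462 F1405: (123.88,126.76) → (131.48,11.33) → (151.97,27.60) → (59.67,137.31) → (46.97,51.32) → (153.01,48.38)

G21
G90
G00 X73.38 Y140.02
M3 S462
G1 X145.48 Y140.02 F1405
G1 X145.48 Y107.91
G1 X73.38 Y107.91
G1 X73.38 Y140.02
M5
G00 X141.64 Y53.93
M3 S462
G1 X143.40 Y33.41 F1405
G1 X122.88 Y31.65
G1 X121.12 Y52.17
G1 X141.64 Y53.93
M5
G00 X123.88 Y126.76
M3 S462
G1 X131.48 Y11.33 F1405
G1 X151.97 Y27.60
G1 X59.67 Y137.31
G1 X46.97 Y51.32
G1 X153.01 Y48.38
M5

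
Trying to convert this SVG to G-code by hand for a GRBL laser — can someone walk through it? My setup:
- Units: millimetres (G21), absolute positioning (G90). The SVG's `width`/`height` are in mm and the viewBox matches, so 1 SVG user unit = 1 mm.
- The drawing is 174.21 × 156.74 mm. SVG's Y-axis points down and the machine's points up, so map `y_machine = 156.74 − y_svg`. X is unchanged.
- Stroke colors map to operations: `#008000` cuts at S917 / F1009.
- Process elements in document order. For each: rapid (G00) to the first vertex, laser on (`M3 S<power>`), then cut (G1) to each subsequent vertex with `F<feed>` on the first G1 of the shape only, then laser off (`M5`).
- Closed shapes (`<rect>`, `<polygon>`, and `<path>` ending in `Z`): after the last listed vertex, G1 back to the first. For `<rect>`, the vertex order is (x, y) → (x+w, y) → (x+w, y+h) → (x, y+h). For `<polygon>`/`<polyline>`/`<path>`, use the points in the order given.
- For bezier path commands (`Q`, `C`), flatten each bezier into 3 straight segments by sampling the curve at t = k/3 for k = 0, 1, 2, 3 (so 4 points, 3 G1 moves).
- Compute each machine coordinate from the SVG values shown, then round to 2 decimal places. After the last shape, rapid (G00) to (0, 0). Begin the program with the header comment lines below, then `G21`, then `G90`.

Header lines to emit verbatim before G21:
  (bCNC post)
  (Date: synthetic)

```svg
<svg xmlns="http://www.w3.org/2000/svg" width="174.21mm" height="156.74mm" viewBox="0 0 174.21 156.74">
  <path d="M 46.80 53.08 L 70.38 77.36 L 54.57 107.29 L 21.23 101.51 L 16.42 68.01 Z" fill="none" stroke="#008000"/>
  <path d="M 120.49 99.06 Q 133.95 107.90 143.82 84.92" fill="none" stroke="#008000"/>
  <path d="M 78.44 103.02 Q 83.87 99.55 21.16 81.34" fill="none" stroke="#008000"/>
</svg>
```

Since the viewBox matches the mm dimensions, user units are millimetres directly. The only transform is the Y-flip y_m = 156.74 − y_svg.

Shape 1 is a regular polygon drawn with `<path>`. Its stroke #008000 means cut at S917, F1009. After flipping Y the toolpath is (46.80,103.66) → (70.38,79.38) → (54.57,49.45) → (21.23,55.23) → (16.42,88.73) → (46.80,103.66), returning to the start.

Shape 2 is a quadratic bezier drawn with `<path>`. Its stroke #008000 means cut at S917, F1009. After flipping Y the toolpath is (120.49,57.68) → (129.06,55.32) → (136.84,60.04) → (143.82,71.82).

Shape 3 is a quadratic bezier drawn with `<path>`. Its stroke #008000 means cut at S917, F1009. After flipping Y the toolpath is (78.44,53.72) → (74.49,57.67) → (55.40,64.90) → (21.16,75.40).

(bCNC post)
(Date: synthetic)
G21
G90
G00 X46.80 Y103.66
M3 S917
G1 X70.38 Y79.38 F1009
G1 X54.57 Y49.45
G1 X21.23 Y55.23
G1 X16.42 Y88.73
G1 X46.80 Y103.66
M5
G00 X120.49 Y57.68
M3 S917
G1 X129.06 Y55.32 F1009
G1 X136.84 Y60.04
G1 X143.82 Y71.82
M5
G00 X78.44 Y53.72
M3 S917
G1 X74.49 Y57.67 F1009
G1 X55.40 Y64.90
G1 X21.16 Y75.40
M5
G00 X0.00 Y0.00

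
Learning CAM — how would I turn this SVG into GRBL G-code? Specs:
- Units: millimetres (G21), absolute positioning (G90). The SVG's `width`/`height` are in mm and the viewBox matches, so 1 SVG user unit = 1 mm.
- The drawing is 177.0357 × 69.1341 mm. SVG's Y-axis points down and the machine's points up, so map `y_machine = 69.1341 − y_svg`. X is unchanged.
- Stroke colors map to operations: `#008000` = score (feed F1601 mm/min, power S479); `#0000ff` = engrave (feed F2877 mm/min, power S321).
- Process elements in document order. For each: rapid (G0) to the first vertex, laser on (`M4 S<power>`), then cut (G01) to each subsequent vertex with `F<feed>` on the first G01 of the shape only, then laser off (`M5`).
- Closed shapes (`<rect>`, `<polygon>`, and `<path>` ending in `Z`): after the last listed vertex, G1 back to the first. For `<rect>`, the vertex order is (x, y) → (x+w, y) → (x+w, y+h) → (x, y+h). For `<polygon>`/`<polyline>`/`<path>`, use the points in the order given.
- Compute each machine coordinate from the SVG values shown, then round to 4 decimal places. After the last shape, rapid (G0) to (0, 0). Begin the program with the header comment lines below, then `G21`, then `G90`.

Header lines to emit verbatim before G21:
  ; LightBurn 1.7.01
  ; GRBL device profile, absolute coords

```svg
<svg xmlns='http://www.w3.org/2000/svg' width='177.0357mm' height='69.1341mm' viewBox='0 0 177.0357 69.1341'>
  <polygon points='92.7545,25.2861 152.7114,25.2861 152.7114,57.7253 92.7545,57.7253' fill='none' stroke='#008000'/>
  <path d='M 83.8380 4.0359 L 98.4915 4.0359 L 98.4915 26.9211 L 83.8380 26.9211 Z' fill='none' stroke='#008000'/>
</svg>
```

; LightBurn 1.7.01
; GRBL device profile, absolute coords
G21
G90
G0 X92.7545 Y43.8480
M4 S479
G01 X152.7114 Y43.8480 F1601
G01 X152.7114 Y11.4088
G01 X92.7545 Y11.4088
G01 X92.7545 Y43.8480
M5
G0 X83.8380 Y65.0982
M4 S479
G01 X98.4915 Y65.0982 F1601
G01 X98.4915 Y42.2130
G01 X83.8380 Y42.2130
G01 X83.8380 Y65.0982
M5
G0 X0.0000 Y0.0000

viewBox `0 0 177.0357 69.1341` with mm width/height → 1 unit = 1 mm. Flip: y_m = 69.1341 − y_svg.

**Shape 1** — `<polygon>` rectangle, stroke `#008000` → score (S479, F1601). Machine vertices: (92.7545,43.8480) → (152.7114,43.8480) → (152.7114,11.4088) → (92.7545,11.4088) → (92.7545,43.8480). Closed: final G1 returns to the first vertex.

**Shape 2** — `<path>` rectangle, stroke `#008000` → score (S479, F1601). Machine vertices: (83.8380,65.0982) → (98.4915,65.0982) → (98.4915,42.2130) → (83.8380,42.2130) → (83.8380,65.0982). Closed: final G1 returns to the first vertex.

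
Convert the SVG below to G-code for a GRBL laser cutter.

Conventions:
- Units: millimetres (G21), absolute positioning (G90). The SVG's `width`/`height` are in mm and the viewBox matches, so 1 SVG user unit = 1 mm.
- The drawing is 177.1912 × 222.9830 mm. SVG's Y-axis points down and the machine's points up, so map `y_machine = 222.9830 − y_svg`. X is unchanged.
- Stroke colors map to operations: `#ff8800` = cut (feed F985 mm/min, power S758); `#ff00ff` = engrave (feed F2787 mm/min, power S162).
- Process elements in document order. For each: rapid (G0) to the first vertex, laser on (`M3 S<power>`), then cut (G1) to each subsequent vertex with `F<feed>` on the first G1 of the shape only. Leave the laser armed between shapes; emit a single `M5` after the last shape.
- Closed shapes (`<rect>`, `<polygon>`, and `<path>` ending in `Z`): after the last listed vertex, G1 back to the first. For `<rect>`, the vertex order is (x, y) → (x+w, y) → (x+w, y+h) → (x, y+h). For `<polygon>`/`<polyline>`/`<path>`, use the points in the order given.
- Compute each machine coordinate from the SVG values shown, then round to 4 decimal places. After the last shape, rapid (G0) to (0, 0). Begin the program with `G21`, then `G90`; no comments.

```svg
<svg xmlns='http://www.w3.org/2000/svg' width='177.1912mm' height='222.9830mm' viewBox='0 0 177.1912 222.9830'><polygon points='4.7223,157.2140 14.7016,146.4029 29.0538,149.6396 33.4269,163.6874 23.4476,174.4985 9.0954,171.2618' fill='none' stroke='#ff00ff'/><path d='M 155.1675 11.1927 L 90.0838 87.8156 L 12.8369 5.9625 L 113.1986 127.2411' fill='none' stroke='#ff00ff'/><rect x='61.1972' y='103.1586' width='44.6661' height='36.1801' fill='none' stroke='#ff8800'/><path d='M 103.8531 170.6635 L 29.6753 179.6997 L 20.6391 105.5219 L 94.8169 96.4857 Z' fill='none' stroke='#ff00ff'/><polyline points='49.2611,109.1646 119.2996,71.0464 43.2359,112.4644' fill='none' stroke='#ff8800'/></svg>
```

1 u = 1 mm; y_m = 222.9830 − y.

[1] `<polygon>` regular polygon, #ff00ff→engrave S162 F2787: (4.7223,65.7690) → (14.7016,76.5801) → (29.0538,73.3434) → (33.4269,59.2956) → (23.4476,48.4845) → (9.0954,51.7212) → (4.7223,65.7690) (closed)

[2] `<path>` open polyline, #ff00ff→engrave S162 F2787: (155.1675,211.7903) → (90.0838,135.1674) → (12.8369,217.0205) → (113.1986,95.7419)

[3] `<rect>` rectangle, #ff8800→cut S758 F985: (61.1972,119.8244) → (105.8633,119.8244) → (105.8633,83.6443) → (61.1972,83.6443) → (61.1972,119.8244) (closed)

[4] `<path>` regular polygon, #ff00ff→engrave S162 F2787: (103.8531,52.3195) → (29.6753,43.2833) → (20.6391,117.4611) → (94.8169,126.4973) → (103.8531,52.3195) (closed)

[5] `<polyline>` open polyline, #ff8800→cut S758 F985: (49.2611,113.8184) → (119.2996,151.9366) → (43.2359,110.5186)

G21
G90
G0 X4.7223 Y65.7690
M3 S162
G1 X14.7016 Y76.5801 F2787
G1 X29.0538 Y73.3434
G1 X33.4269 Y59.2956
G1 X23.4476 Y48.4845
G1 X9.0954 Y51.7212
G1 X4.7223 Y65.7690
G0 X155.1675 Y211.7903
M3 S162
G1 X90.0838 Y135.1674 F2787
G1 X12.8369 Y217.0205
G1 X113.1986 Y95.7419
G0 X61.1972 Y119.8244
M3 S758
G1 X105.8633 Y119.8244 F985
G1 X105.8633 Y83.6443
G1 X61.1972 Y83.6443
G1 X61.1972 Y119.8244
G0 X103.8531 Y52.3195
M3 S162
G1 X29.6753 Y43.2833 F2787
G1 X20.6391 Y117.4611
G1 X94.8169 Y126.4973
G1 X103.8531 Y52.3195
G0 X49.2611 Y113.8184
M3 S758
G1 X119.2996 Y151.9366 F985
G1 X43.2359 Y110.5186
M5
G0 X0.0000 Y0.0000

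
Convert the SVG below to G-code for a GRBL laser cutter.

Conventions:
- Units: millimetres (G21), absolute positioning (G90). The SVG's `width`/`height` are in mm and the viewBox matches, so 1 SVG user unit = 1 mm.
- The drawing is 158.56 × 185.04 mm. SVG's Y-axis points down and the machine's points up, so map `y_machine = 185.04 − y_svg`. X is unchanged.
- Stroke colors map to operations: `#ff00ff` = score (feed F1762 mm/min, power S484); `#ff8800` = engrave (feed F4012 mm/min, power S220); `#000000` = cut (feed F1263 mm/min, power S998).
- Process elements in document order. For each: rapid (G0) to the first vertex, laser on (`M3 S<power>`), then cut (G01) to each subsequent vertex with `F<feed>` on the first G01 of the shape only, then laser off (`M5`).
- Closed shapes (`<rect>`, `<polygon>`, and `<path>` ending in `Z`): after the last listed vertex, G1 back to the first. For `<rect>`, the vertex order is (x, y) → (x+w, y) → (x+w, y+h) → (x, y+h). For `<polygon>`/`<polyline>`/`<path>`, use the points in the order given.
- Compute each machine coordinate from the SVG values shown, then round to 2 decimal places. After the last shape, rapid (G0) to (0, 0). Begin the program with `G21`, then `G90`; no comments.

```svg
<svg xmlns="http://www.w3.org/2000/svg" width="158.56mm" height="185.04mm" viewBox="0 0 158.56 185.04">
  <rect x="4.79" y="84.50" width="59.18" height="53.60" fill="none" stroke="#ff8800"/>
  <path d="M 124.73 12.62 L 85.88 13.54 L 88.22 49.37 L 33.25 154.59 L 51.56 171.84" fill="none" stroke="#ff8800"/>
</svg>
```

G21
G90
G0 X4.79 Y100.54
M3 S220
G01 X63.97 Y100.54 F4012
G01 X63.97 Y46.94
G01 X4.79 Y46.94
G01 X4.79 Y100.54
M5
G0 X124.73 Y172.42
M3 S220
G01 X85.88 Y171.50 F4012
G01 X88.22 Y135.67
G01 X33.25 Y30.45
G01 X51.56 Y13.20
M5
G0 X0.00 Y0.00

Since the viewBox matches the mm dimensions, user units are millimetres directly. The only transform is the Y-flip y_m = 185.04 − y_svg.

Shape 1 is a rectangle drawn with `<rect>`. Its stroke #ff8800 means engrave at S220, F4012. After flipping Y the toolpath is (4.79,100.54) → (63.97,100.54) → (63.97,46.94) → (4.79,46.94) → (4.79,100.54), returning to the start.

Shape 2 is a open polyline drawn with `<path>`. Its stroke #ff8800 means engrave at S220, F4012. After flipping Y the toolpath is (124.73,172.42) → (85.88,171.50) → (88.22,135.67) → (33.25,30.45) → (51.56,13.20).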